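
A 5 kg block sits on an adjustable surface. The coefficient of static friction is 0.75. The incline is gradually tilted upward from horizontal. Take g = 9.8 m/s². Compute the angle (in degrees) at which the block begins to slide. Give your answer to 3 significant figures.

36.9°

At the threshold of sliding, static friction is at its maximum μ_s N and exactly balances the weight component along the incline: mg sin θ = μ_s mg cos θ.
Hence tan θ = μ_s = 0.75, so θ = arctan(0.75) = 36.8699°.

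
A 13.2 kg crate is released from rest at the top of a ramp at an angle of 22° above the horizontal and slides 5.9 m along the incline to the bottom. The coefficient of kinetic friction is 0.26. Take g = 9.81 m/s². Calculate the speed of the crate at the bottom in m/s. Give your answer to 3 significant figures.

3.93 m/s

The weight component along the incline is mg sin 22° = 48.509 N and the normal force is N = mg cos 22° = 120.063 N.
Friction up the slope is f = μN = 0.26 × 120.063 = 31.216 N, so the net downslope force is 48.509 − 31.216 = 17.293 N and a = 17.293 / 13.2 = 1.3101 m/s².
Starting from rest over a distance of 5.9 m, v² = 2aL = 2 × 1.3101 × 5.9 = 15.4592, so v = 3.9318 m/s.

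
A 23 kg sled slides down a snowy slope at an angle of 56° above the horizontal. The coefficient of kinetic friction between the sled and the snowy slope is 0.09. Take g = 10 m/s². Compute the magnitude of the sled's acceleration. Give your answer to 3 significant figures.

Resolving the weight along the incline: the component pulling the sled down the slope is mg sin 56° = 23 × 10 × 0.8290 = 190.670 N, and the normal force is N = mg cos 56° = 23 × 10 × 0.5592 = 128.616 N.
Kinetic friction acts up the slope with magnitude f = μN = 0.09 × 128.616 = 11.575 N.
Net force along the incline is 190.670 − 11.575 = 179.095 N, so a = 179.095 / 23 = 7.7867 m/s².

7.79 m/s²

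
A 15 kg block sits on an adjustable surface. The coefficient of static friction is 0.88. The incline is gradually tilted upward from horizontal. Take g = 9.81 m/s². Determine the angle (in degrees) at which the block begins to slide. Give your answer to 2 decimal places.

At the threshold of sliding, static friction is at its maximum μ_s N and exactly balances the weight component along the incline: mg sin θ = μ_s mg cos θ.
Hence tan θ = μ_s = 0.88, so θ = arctan(0.88) = 41.3478°.

41.35°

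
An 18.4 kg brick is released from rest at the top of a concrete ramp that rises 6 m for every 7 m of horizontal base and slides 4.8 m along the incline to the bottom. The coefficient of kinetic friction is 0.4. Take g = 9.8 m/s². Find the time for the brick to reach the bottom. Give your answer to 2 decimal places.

The weight component along the incline is mg sin 40.60° = 117.351 N and the normal force is N = mg cos 40.60° = 136.909 N.
Friction up the slope is f = μN = 0.4 × 136.909 = 54.764 N, so the net downslope force is 117.351 − 54.764 = 62.587 N and a = 62.587 / 18.4 = 3.4015 m/s².
Starting from rest, L = ½at², so t = √(2L/a) = √(2 × 4.8 / 3.4015) = 1.6800 s.

1.68 s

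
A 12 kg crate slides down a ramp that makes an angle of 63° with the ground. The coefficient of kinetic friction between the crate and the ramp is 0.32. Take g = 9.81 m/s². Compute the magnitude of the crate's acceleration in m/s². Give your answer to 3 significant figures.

Resolving the weight along the incline: the component pulling the crate down the slope is mg sin 63° = 12 × 9.81 × 0.8910 = 104.889 N, and the normal force is N = mg cos 63° = 12 × 9.81 × 0.4540 = 53.445 N.
Kinetic friction acts up the slope with magnitude f = μN = 0.32 × 53.445 = 17.102 N.
Net force along the incline is 104.889 − 17.102 = 87.787 N, so a = 87.787 / 12 = 7.3156 m/s².

7.32 m/s²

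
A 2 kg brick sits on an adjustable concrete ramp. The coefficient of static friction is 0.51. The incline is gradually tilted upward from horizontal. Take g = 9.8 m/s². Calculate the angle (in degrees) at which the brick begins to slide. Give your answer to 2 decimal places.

27.02°

At the threshold of sliding, static friction is at its maximum μ_s N and exactly balances the weight component along the incline: mg sin θ = μ_s mg cos θ.
Hence tan θ = μ_s = 0.51, so θ = arctan(0.51) = 27.0216°.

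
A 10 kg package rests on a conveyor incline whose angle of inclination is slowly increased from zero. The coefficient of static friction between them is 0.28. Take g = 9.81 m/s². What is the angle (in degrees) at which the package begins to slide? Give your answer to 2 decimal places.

At the threshold of sliding, static friction is at its maximum μ_s N and exactly balances the weight component along the incline: mg sin θ = μ_s mg cos θ.
Hence tan θ = μ_s = 0.28, so θ = arctan(0.28) = 15.6422°.

15.64°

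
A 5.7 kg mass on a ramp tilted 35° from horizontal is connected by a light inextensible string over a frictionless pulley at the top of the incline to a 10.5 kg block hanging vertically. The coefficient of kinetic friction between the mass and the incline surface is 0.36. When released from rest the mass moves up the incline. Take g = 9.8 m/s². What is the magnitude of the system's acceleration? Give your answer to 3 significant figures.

3.36 m/s²

For the mass on the incline: the weight component along the slope is m₁g sin 35° = 5.7 × 9.8 × 0.5736 = 32.041 N and the normal force is N = m₁g cos 35° = 45.758 N.
Kinetic friction opposes the mass's motion up the incline: f = μN = 0.36 × 45.758 = 16.473 N acting down the slope.
Newton's second law for the mass (up-slope positive): T − 32.041 − 16.473 = 5.7 a. For the hanging block (downward positive): 10.5 × 9.8 − T = 10.5 a.
Adding the two equations eliminates T: 54.386 = 16.2 a, so a = 3.3572 m/s².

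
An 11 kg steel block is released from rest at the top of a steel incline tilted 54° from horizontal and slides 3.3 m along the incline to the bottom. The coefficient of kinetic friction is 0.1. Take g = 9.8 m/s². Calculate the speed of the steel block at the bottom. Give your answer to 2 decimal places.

6.97 m/s

The weight component along the incline is mg sin 54° = 87.212 N and the normal force is N = mg cos 54° = 63.363 N.
Friction up the slope is f = μN = 0.1 × 63.363 = 6.336 N, so the net downslope force is 87.212 − 6.336 = 80.876 N and a = 80.876 / 11 = 7.3524 m/s².
Starting from rest over a distance of 3.3 m, v² = 2aL = 2 × 7.3524 × 3.3 = 48.5258, so v = 6.9660 m/s.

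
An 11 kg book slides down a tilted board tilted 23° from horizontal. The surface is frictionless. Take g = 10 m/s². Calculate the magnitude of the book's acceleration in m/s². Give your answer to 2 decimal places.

3.91 m/s²

Resolving the weight along the incline: the component pulling the book down the slope is mg sin 23° = 11 × 10 × 0.3907 = 42.977 N, and the normal force is N = mg cos 23° = 11 × 10 × 0.9205 = 101.255 N.
With no friction the net force along the incline is 42.977 N, so a = g sin 23° = 42.977 / 11 = 3.9070 m/s².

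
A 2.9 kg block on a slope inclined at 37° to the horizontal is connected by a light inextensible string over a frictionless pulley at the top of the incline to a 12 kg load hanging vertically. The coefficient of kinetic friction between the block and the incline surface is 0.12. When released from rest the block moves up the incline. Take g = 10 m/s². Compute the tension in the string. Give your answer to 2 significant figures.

40 N

For the block on the incline: the weight component along the slope is m₁g sin 37° = 2.9 × 10 × 0.6018 = 17.452 N and the normal force is N = m₁g cos 37° = 23.160 N.
Kinetic friction opposes the block's motion up the incline: f = μN = 0.12 × 23.160 = 2.779 N acting down the slope.
Newton's second law for the block (up-slope positive): T − 17.452 − 2.779 = 2.9 a. For the hanging load (downward positive): 12 × 10 − T = 12 a.
Adding the two equations eliminates T: 99.769 = 14.9 a, so a = 6.6959 m/s².
Then from the hanging load's equation, T = 12 × (10 − 6.6959) = 39.649 N.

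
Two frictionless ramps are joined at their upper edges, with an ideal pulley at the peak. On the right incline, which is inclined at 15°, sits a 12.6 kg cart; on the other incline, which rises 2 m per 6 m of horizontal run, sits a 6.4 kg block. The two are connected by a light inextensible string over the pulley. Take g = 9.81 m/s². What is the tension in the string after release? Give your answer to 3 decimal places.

23.942 N

Resolve each weight along its own incline: the 12.6 kg mass has component 12.6 × 9.81 × sin 15° = 31.992 N down its slope, and the 6.4 kg mass has 6.4 × 9.81 × sin 18.43° = 19.854 N down its slope.
The 12.6 kg side's 31.992 N exceeds the other side's 19.854 N, so that mass slides down and the 6.4 kg mass slides up. Taking that direction as positive, Newton's second law for the whole system gives 31.992 − 19.854 = (12.6 + 6.4) a, so a = 12.138 / 19 = 0.6388 m/s².
For the 6.4 kg mass (up-slope positive): T − 19.854 = 6.4 × 0.6388, so T = 23.942 N.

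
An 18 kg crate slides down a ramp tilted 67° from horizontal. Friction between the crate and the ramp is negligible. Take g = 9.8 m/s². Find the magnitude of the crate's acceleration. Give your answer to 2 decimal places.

9.02 m/s²

Resolving the weight along the incline: the component pulling the crate down the slope is mg sin 67° = 18 × 9.8 × 0.9205 = 162.376 N, and the normal force is N = mg cos 67° = 18 × 9.8 × 0.3907 = 68.919 N.
With no friction the net force along the incline is 162.376 N, so a = g sin 67° = 162.376 / 18 = 9.0209 m/s².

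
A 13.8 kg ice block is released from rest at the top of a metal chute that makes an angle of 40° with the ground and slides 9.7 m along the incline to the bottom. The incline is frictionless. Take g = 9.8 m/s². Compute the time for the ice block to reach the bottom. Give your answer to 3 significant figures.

1.75 s

The weight component along the incline is mg sin 40° = 86.931 N and the normal force is N = mg cos 40° = 103.600 N.
With no friction, a = g sin 40° = 6.2993 m/s².
Starting from rest, L = ½at², so t = √(2L/a) = √(2 × 9.7 / 6.2993) = 1.7549 s.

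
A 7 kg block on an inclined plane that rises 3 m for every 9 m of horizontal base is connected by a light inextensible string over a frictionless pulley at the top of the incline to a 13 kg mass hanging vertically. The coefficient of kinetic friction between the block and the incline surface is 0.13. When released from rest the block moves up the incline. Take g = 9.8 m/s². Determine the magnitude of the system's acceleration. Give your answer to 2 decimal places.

For the block on the incline: the weight component along the slope is m₁g sin 18.43° = 7 × 9.8 × 0.3162 = 21.691 N and the normal force is N = m₁g cos 18.43° = 65.080 N.
Kinetic friction opposes the block's motion up the incline: f = μN = 0.13 × 65.080 = 8.460 N acting down the slope.
Newton's second law for the block (up-slope positive): T − 21.691 − 8.460 = 7 a. For the hanging mass (downward positive): 13 × 9.8 − T = 13 a.
Adding the two equations eliminates T: 97.249 = 20 a, so a = 4.8624 m/s².

4.86 m/s²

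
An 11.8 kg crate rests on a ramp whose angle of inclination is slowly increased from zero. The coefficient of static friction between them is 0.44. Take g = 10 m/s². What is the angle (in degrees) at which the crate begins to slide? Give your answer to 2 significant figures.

At the threshold of sliding, static friction is at its maximum μ_s N and exactly balances the weight component along the incline: mg sin θ = μ_s mg cos θ.
Hence tan θ = μ_s = 0.44, so θ = arctan(0.44) = 23.7495°.

24°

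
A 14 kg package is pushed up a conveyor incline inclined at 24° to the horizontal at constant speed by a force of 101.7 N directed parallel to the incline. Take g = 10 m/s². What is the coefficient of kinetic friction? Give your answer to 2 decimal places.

At constant speed ΣF = 0 along the incline. The applied 101.7 N acts up the slope; the weight component mg sin 24° = 56.943 N and kinetic friction μN both act down the slope.
So 101.7 = 56.943 + μ × 127.896, giving μ = (101.7 − 56.943) / 127.896 = 0.3499.

0.35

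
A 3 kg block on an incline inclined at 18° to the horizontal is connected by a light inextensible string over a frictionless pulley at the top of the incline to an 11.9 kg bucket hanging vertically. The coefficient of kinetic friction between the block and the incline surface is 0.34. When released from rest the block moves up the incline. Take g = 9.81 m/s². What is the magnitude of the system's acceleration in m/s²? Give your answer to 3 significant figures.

For the block on the incline: the weight component along the slope is m₁g sin 18° = 3 × 9.81 × 0.3090 = 9.094 N and the normal force is N = m₁g cos 18° = 27.990 N.
Kinetic friction opposes the block's motion up the incline: f = μN = 0.34 × 27.990 = 9.517 N acting down the slope.
Newton's second law for the block (up-slope positive): T − 9.094 − 9.517 = 3 a. For the hanging bucket (downward positive): 11.9 × 9.81 − T = 11.9 a.
Adding the two equations eliminates T: 98.128 = 14.9 a, so a = 6.5858 m/s².

6.59 m/s²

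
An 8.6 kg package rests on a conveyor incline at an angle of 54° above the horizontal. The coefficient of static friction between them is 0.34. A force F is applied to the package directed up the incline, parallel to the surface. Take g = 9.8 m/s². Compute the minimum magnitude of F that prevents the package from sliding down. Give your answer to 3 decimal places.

The normal force is N = mg cos 54° = 49.539 N. With F at its minimum the package is on the verge of sliding down, so static friction is at its maximum μ_s N = 0.34 × 49.539 = 16.843 N and acts up the slope.
Equilibrium along the incline: F + μ_s N = mg sin 54°, so F = 68.184 − 16.843 = 51.341 N.

51.341 N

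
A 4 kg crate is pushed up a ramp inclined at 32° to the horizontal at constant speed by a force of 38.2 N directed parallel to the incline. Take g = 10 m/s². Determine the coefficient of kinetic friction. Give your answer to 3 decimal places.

At constant speed ΣF = 0 along the incline. The applied 38.2 N acts up the slope; the weight component mg sin 32° = 21.197 N and kinetic friction μN both act down the slope.
So 38.2 = 21.197 + μ × 33.922, giving μ = (38.2 − 21.197) / 33.922 = 0.5012.

0.501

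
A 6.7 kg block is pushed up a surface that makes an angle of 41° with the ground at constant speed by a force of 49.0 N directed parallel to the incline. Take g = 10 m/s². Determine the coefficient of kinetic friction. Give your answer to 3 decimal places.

At constant speed ΣF = 0 along the incline. The applied 49.0 N acts up the slope; the weight component mg sin 41° = 43.956 N and kinetic friction μN both act down the slope.
So 49.0 = 43.956 + μ × 50.566, giving μ = (49.0 − 43.956) / 50.566 = 0.0998.

0.100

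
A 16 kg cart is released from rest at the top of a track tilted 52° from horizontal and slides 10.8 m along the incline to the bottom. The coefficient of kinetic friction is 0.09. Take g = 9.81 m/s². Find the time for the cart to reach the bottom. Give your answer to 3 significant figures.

The weight component along the incline is mg sin 52° = 123.686 N and the normal force is N = mg cos 52° = 96.634 N.
Friction up the slope is f = μN = 0.09 × 96.634 = 8.697 N, so the net downslope force is 123.686 − 8.697 = 114.989 N and a = 114.989 / 16 = 7.1868 m/s².
Starting from rest, L = ½at², so t = √(2L/a) = √(2 × 10.8 / 7.1868) = 1.7336 s.

1.73 s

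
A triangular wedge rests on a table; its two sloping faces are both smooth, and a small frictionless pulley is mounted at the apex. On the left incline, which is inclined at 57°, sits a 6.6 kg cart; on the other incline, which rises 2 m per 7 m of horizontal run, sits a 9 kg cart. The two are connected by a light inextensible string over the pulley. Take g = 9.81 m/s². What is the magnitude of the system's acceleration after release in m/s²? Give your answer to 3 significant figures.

1.93 m/s²

Resolve each weight along its own incline: the 6.6 kg mass has component 6.6 × 9.81 × sin 57° = 54.301 N down its slope, and the 9 kg mass has 9 × 9.81 × sin 15.95° = 24.255 N down its slope.
The 6.6 kg side's 54.301 N exceeds the other side's 24.255 N, so that mass slides down and the 9 kg mass slides up. Taking that direction as positive, Newton's second law for the whole system gives 54.301 − 24.255 = (6.6 + 9) a, so a = 30.046 / 15.6 = 1.9260 m/s².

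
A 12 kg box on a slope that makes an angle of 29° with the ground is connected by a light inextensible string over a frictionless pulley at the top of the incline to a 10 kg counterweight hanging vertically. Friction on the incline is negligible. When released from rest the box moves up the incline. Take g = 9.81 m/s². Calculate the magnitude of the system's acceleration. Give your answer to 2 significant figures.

1.9 m/s²

For the box on the incline: the weight component along the slope is m₁g sin 29° = 12 × 9.81 × 0.4848 = 57.071 N and the normal force is N = m₁g cos 29° = 102.960 N.
Newton's second law for the box (up-slope positive): T − 57.071 = 12 a. For the hanging counterweight (downward positive): 10 × 9.81 − T = 10 a.
Adding the two equations eliminates T: 41.029 = 22 a, so a = 1.8650 m/s².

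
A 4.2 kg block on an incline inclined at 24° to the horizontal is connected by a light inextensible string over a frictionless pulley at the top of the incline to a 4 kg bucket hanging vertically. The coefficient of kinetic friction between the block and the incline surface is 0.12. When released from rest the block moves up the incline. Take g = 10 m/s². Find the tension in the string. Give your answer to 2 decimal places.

31.07 N

For the block on the incline: the weight component along the slope is m₁g sin 24° = 4.2 × 10 × 0.4067 = 17.081 N and the normal force is N = m₁g cos 24° = 38.369 N.
Kinetic friction opposes the block's motion up the incline: f = μN = 0.12 × 38.369 = 4.604 N acting down the slope.
Newton's second law for the block (up-slope positive): T − 17.081 − 4.604 = 4.2 a. For the hanging bucket (downward positive): 4 × 10 − T = 4 a.
Adding the two equations eliminates T: 18.315 = 8.2 a, so a = 2.2335 m/s².
Then from the hanging bucket's equation, T = 4 × (10 − 2.2335) = 31.066 N.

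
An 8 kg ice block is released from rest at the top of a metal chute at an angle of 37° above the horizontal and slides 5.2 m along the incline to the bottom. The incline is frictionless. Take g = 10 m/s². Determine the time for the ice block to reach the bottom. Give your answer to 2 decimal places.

1.31 s

The weight component along the incline is mg sin 37° = 48.145 N and the normal force is N = mg cos 37° = 63.891 N.
With no friction, a = g sin 37° = 6.0182 m/s².
Starting from rest, L = ½at², so t = √(2L/a) = √(2 × 5.2 / 6.0182) = 1.3146 s.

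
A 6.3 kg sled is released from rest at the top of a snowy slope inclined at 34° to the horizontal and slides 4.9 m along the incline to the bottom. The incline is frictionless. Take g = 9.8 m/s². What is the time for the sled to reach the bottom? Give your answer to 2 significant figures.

1.3 s

The weight component along the incline is mg sin 34° = 34.525 N and the normal force is N = mg cos 34° = 51.185 N.
With no friction, a = g sin 34° = 5.4801 m/s².
Starting from rest, L = ½at², so t = √(2L/a) = √(2 × 4.9 / 5.4801) = 1.3373 s.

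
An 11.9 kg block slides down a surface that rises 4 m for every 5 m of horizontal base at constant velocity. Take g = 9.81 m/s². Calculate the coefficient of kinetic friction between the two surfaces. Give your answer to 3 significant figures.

0.800

At constant velocity the net force along the incline is zero: mg sin 38.66° = μ mg cos 38.66°.
So μ = tan 38.66° = 0.6247 / 0.7809 = 0.8000.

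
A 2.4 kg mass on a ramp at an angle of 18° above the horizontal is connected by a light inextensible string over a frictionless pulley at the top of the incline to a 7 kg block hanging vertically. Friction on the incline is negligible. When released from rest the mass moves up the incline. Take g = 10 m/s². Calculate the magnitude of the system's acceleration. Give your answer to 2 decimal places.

For the mass on the incline: the weight component along the slope is m₁g sin 18° = 2.4 × 10 × 0.3090 = 7.416 N and the normal force is N = m₁g cos 18° = 22.825 N.
Newton's second law for the mass (up-slope positive): T − 7.416 = 2.4 a. For the hanging block (downward positive): 7 × 10 − T = 7 a.
Adding the two equations eliminates T: 62.584 = 9.4 a, so a = 6.6579 m/s².

6.66 m/s²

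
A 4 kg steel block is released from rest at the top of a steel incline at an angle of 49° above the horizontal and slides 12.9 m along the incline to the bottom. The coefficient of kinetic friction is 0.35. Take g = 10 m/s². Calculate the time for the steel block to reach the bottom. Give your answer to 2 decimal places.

The weight component along the incline is mg sin 49° = 30.188 N and the normal force is N = mg cos 49° = 26.242 N.
Friction up the slope is f = μN = 0.35 × 26.242 = 9.185 N, so the net downslope force is 30.188 − 9.185 = 21.003 N and a = 21.003 / 4 = 5.2508 m/s².
Starting from rest, L = ½at², so t = √(2L/a) = √(2 × 12.9 / 5.2508) = 2.2166 s.

2.22 s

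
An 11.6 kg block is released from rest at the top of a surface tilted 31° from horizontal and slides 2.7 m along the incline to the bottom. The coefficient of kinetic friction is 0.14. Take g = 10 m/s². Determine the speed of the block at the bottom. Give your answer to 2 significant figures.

The weight component along the incline is mg sin 31° = 59.744 N and the normal force is N = mg cos 31° = 99.431 N.
Friction up the slope is f = μN = 0.14 × 99.431 = 13.920 N, so the net downslope force is 59.744 − 13.920 = 45.824 N and a = 45.824 / 11.6 = 3.9503 m/s².
Starting from rest over a distance of 2.7 m, v² = 2aL = 2 × 3.9503 × 2.7 = 21.3316, so v = 4.6186 m/s.

4.6 m/s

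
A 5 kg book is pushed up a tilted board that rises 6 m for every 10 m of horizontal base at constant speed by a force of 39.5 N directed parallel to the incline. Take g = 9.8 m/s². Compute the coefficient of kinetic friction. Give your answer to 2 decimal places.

At constant speed ΣF = 0 along the incline. The applied 39.5 N acts up the slope; the weight component mg sin 30.96° = 25.210 N and kinetic friction μN both act down the slope.
So 39.5 = 25.210 + μ × 42.017, giving μ = (39.5 − 25.210) / 42.017 = 0.3401.

0.34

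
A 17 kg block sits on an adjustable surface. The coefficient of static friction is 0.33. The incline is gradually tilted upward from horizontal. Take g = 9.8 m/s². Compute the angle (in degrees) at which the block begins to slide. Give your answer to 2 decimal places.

18.26°

At the threshold of sliding, static friction is at its maximum μ_s N and exactly balances the weight component along the incline: mg sin θ = μ_s mg cos θ.
Hence tan θ = μ_s = 0.33, so θ = arctan(0.33) = 18.2629°.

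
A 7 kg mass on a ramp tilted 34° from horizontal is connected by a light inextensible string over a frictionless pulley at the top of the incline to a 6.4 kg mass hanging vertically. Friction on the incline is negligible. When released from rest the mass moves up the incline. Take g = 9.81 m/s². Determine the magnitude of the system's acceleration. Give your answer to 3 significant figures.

1.82 m/s²

For the mass on the incline: the weight component along the slope is m₁g sin 34° = 7 × 9.81 × 0.5592 = 38.400 N and the normal force is N = m₁g cos 34° = 56.930 N.
Newton's second law for the mass (up-slope positive): T − 38.400 = 7 a. For the hanging mass (downward positive): 6.4 × 9.81 − T = 6.4 a.
Adding the two equations eliminates T: 24.384 = 13.4 a, so a = 1.8197 m/s².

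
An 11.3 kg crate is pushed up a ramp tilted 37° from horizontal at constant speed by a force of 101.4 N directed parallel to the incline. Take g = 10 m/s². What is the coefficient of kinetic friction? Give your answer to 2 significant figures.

At constant speed ΣF = 0 along the incline. The applied 101.4 N acts up the slope; the weight component mg sin 37° = 68.005 N and kinetic friction μN both act down the slope.
So 101.4 = 68.005 + μ × 90.246, giving μ = (101.4 − 68.005) / 90.246 = 0.3700.

0.37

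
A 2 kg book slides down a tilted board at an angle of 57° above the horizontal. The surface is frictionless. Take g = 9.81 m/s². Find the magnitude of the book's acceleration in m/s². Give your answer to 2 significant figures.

8.2 m/s²

Resolving the weight along the incline: the component pulling the book down the slope is mg sin 57° = 2 × 9.81 × 0.8387 = 16.455 N, and the normal force is N = mg cos 57° = 2 × 9.81 × 0.5446 = 10.685 N.
With no friction the net force along the incline is 16.455 N, so a = g sin 57° = 16.455 / 2 = 8.2275 m/s².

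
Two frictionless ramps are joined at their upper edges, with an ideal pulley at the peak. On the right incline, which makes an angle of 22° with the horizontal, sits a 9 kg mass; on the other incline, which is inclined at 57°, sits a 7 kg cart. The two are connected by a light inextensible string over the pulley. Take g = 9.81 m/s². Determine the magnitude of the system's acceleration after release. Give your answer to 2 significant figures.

Resolve each weight along its own incline: the 9 kg mass has component 9 × 9.81 × sin 22° = 33.074 N down its slope, and the 7 kg mass has 7 × 9.81 × sin 57° = 57.592 N down its slope.
The 7 kg side's 57.592 N exceeds the other side's 33.074 N, so that mass slides down and the 9 kg mass slides up. Taking that direction as positive, Newton's second law for the whole system gives 57.592 − 33.074 = (9 + 7) a, so a = 24.518 / 16 = 1.5324 m/s².

1.5 m/s²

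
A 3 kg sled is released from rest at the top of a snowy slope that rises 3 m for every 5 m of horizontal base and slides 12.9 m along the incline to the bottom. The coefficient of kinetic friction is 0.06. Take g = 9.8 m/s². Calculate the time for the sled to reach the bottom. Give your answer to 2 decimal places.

The weight component along the incline is mg sin 30.96° = 15.126 N and the normal force is N = mg cos 30.96° = 25.210 N.
Friction up the slope is f = μN = 0.06 × 25.210 = 1.513 N, so the net downslope force is 15.126 − 1.513 = 13.613 N and a = 13.613 / 3 = 4.5377 m/s².
Starting from rest, L = ½at², so t = √(2L/a) = √(2 × 12.9 / 4.5377) = 2.3845 s.

2.38 s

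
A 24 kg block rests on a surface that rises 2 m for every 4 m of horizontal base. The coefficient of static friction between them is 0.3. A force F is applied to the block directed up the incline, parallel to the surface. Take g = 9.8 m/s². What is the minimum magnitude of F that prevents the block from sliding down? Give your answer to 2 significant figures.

The normal force is N = mg cos 26.57° = 210.369 N. With F at its minimum the block is on the verge of sliding down, so static friction is at its maximum μ_s N = 0.3 × 210.369 = 63.111 N and acts up the slope.
Equilibrium along the incline: F + μ_s N = mg sin 26.57°, so F = 105.185 − 63.111 = 42.074 N.

42 N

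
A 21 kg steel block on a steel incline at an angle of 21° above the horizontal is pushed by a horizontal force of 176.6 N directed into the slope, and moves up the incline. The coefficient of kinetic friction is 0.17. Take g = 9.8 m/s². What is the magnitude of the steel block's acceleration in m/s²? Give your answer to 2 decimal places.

The horizontal push has components F cos 21° = 176.6 × 0.9336 = 164.874 N up the incline and F sin 21° = 176.6 × 0.3584 = 63.293 N pressing into the surface.
The normal force is therefore N = mg cos 21° + F sin 21° = 192.135 + 63.293 = 255.428 N, and kinetic friction down the slope is μN = 0.17 × 255.428 = 43.423 N.
Along the incline: F cos 21° − mg sin 21° − μN = ma, so 164.874 − 73.759 − 43.423 = 21 a, giving a = 2.2710 m/s².

2.27 m/s²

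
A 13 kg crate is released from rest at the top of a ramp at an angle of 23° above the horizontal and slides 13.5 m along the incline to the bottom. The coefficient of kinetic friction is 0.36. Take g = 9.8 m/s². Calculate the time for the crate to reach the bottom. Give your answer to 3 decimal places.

6.813 s

The weight component along the incline is mg sin 23° = 49.779 N and the normal force is N = mg cos 23° = 117.272 N.
Friction up the slope is f = μN = 0.36 × 117.272 = 42.218 N, so the net downslope force is 49.779 − 42.218 = 7.561 N and a = 7.561 / 13 = 0.5816 m/s².
Starting from rest, L = ½at², so t = √(2L/a) = √(2 × 13.5 / 0.5816) = 6.8135 s.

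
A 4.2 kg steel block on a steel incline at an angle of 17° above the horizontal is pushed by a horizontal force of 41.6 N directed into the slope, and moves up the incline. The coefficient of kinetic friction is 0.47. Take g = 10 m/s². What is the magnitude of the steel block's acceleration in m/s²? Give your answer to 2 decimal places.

The horizontal push has components F cos 17° = 41.6 × 0.9563 = 39.782 N up the incline and F sin 17° = 41.6 × 0.2924 = 12.164 N pressing into the surface.
The normal force is therefore N = mg cos 17° + F sin 17° = 40.165 + 12.164 = 52.329 N, and kinetic friction down the slope is μN = 0.47 × 52.329 = 24.595 N.
Along the incline: F cos 17° − mg sin 17° − μN = ma, so 39.782 − 12.281 − 24.595 = 4.2 a, giving a = 0.6919 m/s².

0.69 m/s²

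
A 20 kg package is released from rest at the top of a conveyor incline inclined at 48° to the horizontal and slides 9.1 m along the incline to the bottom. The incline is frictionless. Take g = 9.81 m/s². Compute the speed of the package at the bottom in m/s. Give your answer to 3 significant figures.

The weight component along the incline is mg sin 48° = 145.805 N and the normal force is N = mg cos 48° = 131.283 N.
With no friction, a = g sin 48° = 7.2903 m/s².
Starting from rest over a distance of 9.1 m, v² = 2aL = 2 × 7.2903 × 9.1 = 132.6835, so v = 11.5188 m/s.

11.5 m/s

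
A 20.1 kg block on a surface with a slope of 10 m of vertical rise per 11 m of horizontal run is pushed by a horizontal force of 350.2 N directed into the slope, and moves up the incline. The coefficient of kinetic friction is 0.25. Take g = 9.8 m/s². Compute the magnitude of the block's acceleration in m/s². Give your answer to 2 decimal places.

The horizontal push has components F cos 42.27° = 350.2 × 0.7399 = 259.113 N up the incline and F sin 42.27° = 350.2 × 0.6727 = 235.580 N pressing into the surface.
The normal force is therefore N = mg cos 42.27° + F sin 42.27° = 145.746 + 235.580 = 381.326 N, and kinetic friction down the slope is μN = 0.25 × 381.326 = 95.332 N.
Along the incline: F cos 42.27° − mg sin 42.27° − μN = ma, so 259.113 − 132.508 − 95.332 = 20.1 a, giving a = 1.5559 m/s².

1.56 m/s²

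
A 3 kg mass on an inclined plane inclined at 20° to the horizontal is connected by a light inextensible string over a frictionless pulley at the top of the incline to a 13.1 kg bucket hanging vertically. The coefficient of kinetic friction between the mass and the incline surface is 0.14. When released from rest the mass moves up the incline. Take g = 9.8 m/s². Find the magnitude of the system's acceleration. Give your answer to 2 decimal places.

7.11 m/s²

For the mass on the incline: the weight component along the slope is m₁g sin 20° = 3 × 9.8 × 0.3420 = 10.055 N and the normal force is N = m₁g cos 20° = 27.627 N.
Kinetic friction opposes the mass's motion up the incline: f = μN = 0.14 × 27.627 = 3.868 N acting down the slope.
Newton's second law for the mass (up-slope positive): T − 10.055 − 3.868 = 3 a. For the hanging bucket (downward positive): 13.1 × 9.8 − T = 13.1 a.
Adding the two equations eliminates T: 114.457 = 16.1 a, so a = 7.1091 m/s².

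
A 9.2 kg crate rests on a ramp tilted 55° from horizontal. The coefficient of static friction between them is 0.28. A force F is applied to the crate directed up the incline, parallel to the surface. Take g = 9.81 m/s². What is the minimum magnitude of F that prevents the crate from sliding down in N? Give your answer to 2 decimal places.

59.44 N

The normal force is N = mg cos 55° = 51.766 N. With F at its minimum the crate is on the verge of sliding down, so static friction is at its maximum μ_s N = 0.28 × 51.766 = 14.494 N and acts up the slope.
Equilibrium along the incline: F + μ_s N = mg sin 55°, so F = 73.930 − 14.494 = 59.436 N.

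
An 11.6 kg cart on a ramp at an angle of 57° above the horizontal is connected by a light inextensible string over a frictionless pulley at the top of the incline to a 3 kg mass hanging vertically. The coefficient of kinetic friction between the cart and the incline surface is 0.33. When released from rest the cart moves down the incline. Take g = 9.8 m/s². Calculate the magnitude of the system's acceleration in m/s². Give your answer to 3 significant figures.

For the cart on the incline: the weight component along the slope is m₁g sin 57° = 11.6 × 9.8 × 0.8387 = 95.343 N and the normal force is N = m₁g cos 57° = 61.915 N.
Kinetic friction opposes the cart's motion down the incline: f = μN = 0.33 × 61.915 = 20.432 N acting up the slope.
Newton's second law for the cart (down-slope positive): 95.343 − 20.432 − T = 11.6 a. For the hanging mass (upward positive): T − 3 × 9.8 = 3 a.
Adding the two equations eliminates T: 45.511 = 14.6 a, so a = 3.1172 m/s².

3.12 m/s²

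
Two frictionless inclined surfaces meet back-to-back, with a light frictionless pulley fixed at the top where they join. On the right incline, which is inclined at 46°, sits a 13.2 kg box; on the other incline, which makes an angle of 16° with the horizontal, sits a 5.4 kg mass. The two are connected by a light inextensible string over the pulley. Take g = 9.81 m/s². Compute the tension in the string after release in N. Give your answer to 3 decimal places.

Resolve each weight along its own incline: the 13.2 kg mass has component 13.2 × 9.81 × sin 46° = 93.149 N down its slope, and the 5.4 kg mass has 5.4 × 9.81 × sin 16° = 14.602 N down its slope.
The 13.2 kg side's 93.149 N exceeds the other side's 14.602 N, so that mass slides down and the 5.4 kg mass slides up. Taking that direction as positive, Newton's second law for the whole system gives 93.149 − 14.602 = (13.2 + 5.4) a, so a = 78.547 / 18.6 = 4.2230 m/s².
For the 5.4 kg mass (up-slope positive): T − 14.602 = 5.4 × 4.2230, so T = 37.406 N.

37.406 N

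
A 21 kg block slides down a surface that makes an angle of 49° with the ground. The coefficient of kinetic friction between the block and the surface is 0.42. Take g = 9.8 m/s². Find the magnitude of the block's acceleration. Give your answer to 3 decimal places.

Resolving the weight along the incline: the component pulling the block down the slope is mg sin 49° = 21 × 9.8 × 0.7547 = 155.317 N, and the normal force is N = mg cos 49° = 21 × 9.8 × 0.6561 = 135.025 N.
Kinetic friction acts up the slope with magnitude f = μN = 0.42 × 135.025 = 56.711 N.
Net force along the incline is 155.317 − 56.711 = 98.606 N, so a = 98.606 / 21 = 4.6955 m/s².

4.696 m/s²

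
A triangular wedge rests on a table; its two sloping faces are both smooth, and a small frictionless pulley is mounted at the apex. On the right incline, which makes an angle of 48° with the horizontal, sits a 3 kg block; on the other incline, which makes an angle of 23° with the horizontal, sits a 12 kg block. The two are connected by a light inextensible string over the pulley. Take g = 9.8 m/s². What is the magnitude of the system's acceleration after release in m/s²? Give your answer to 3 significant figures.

1.61 m/s²

Resolve each weight along its own incline: the 3 kg mass has component 3 × 9.8 × sin 48° = 21.848 N down its slope, and the 12 kg mass has 12 × 9.8 × sin 23° = 45.950 N down its slope.
The 12 kg side's 45.950 N exceeds the other side's 21.848 N, so that mass slides down and the 3 kg mass slides up. Taking that direction as positive, Newton's second law for the whole system gives 45.950 − 21.848 = (3 + 12) a, so a = 24.102 / 15 = 1.6068 m/s².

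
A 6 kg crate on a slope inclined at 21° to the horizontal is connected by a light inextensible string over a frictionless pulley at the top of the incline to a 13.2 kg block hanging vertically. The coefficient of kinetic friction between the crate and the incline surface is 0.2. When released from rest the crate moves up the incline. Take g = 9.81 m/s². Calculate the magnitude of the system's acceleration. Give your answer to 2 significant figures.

5.1 m/s²

For the crate on the incline: the weight component along the slope is m₁g sin 21° = 6 × 9.81 × 0.3584 = 21.095 N and the normal force is N = m₁g cos 21° = 54.951 N.
Kinetic friction opposes the crate's motion up the incline: f = μN = 0.2 × 54.951 = 10.990 N acting down the slope.
Newton's second law for the crate (up-slope positive): T − 21.095 − 10.990 = 6 a. For the hanging block (downward positive): 13.2 × 9.81 − T = 13.2 a.
Adding the two equations eliminates T: 97.407 = 19.2 a, so a = 5.0733 m/s².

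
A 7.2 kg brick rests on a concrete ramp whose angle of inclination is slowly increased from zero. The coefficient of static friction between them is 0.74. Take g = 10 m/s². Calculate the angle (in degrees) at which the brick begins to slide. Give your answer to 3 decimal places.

36.501°

At the threshold of sliding, static friction is at its maximum μ_s N and exactly balances the weight component along the incline: mg sin θ = μ_s mg cos θ.
Hence tan θ = μ_s = 0.74, so θ = arctan(0.74) = 36.5014°.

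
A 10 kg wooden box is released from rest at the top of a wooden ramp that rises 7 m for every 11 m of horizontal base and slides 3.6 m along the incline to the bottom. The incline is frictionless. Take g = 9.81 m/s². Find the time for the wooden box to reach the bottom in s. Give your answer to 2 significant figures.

The weight component along the incline is mg sin 32.47° = 52.667 N and the normal force is N = mg cos 32.47° = 82.763 N.
With no friction, a = g sin 32.47° = 5.2667 m/s².
Starting from rest, L = ½at², so t = √(2L/a) = √(2 × 3.6 / 5.2667) = 1.1692 s.

1.2 s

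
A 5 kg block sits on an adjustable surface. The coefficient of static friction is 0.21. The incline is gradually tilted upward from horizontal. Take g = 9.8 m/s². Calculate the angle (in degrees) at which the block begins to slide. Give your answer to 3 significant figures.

11.9°

At the threshold of sliding, static friction is at its maximum μ_s N and exactly balances the weight component along the incline: mg sin θ = μ_s mg cos θ.
Hence tan θ = μ_s = 0.21, so θ = arctan(0.21) = 11.8598°.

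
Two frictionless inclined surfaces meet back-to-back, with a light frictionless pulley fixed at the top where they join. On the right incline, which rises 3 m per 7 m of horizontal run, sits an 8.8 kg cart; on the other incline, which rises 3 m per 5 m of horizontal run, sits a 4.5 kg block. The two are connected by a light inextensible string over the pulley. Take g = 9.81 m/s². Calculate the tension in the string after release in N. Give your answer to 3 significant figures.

Resolve each weight along its own incline: the 8.8 kg mass has component 8.8 × 9.81 × sin 23.20° = 34.006 N down its slope, and the 4.5 kg mass has 4.5 × 9.81 × sin 30.96° = 22.712 N down its slope.
The 8.8 kg side's 34.006 N exceeds the other side's 22.712 N, so that mass slides down and the 4.5 kg mass slides up. Taking that direction as positive, Newton's second law for the whole system gives 34.006 − 22.712 = (8.8 + 4.5) a, so a = 11.294 / 13.3 = 0.8492 m/s².
For the 4.5 kg mass (up-slope positive): T − 22.712 = 4.5 × 0.8492, so T = 26.533 N.

26.5 N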